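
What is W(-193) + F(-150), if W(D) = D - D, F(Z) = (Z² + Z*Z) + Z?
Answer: 44850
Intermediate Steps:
F(Z) = Z + 2*Z² (F(Z) = (Z² + Z²) + Z = 2*Z² + Z = Z + 2*Z²)
W(D) = 0
W(-193) + F(-150) = 0 - 150*(1 + 2*(-150)) = 0 - 150*(1 - 300) = 0 - 150*(-299) = 0 + 44850 = 44850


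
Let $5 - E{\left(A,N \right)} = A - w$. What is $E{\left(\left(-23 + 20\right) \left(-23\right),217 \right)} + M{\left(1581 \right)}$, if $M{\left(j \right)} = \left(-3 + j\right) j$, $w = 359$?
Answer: $2495113$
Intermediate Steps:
$E{\left(A,N \right)} = 364 - A$ ($E{\left(A,N \right)} = 5 - \left(A - 359\right) = 5 - \left(-359 + A\right) = 364 - A$)
$M{\left(j \right)} = j \left(-3 + j\right)$
$E{\left(\left(-23 + 20\right) \left(-23\right),217 \right)} + M{\left(1581 \right)} = \left(364 - \left(-23 + 20\right) \left(-23\right)\right) + 1581 \left(-3 + 1581\right) = \left(364 - \left(-3\right) \left(-23\right)\right) + 1581 \cdot 1578 = \left(364 - 69\right) + 2494818 = 295 + 2494818 = 2495113$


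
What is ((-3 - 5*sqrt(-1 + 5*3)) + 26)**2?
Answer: 879 - 230*sqrt(14) ≈ 18.419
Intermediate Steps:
((-3 - 5*sqrt(-1 + 5*3)) + 26)**2 = ((-3 - 5*sqrt(-1 + 15)) + 26)**2 = ((-3 - 5*sqrt(14)) + 26)**2 = (23 - 5*sqrt(14))**2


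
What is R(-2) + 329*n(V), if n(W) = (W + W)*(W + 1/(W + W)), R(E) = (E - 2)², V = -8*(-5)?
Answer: 1053145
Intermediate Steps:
V = 40
R(E) = (-2 + E)²
n(W) = 2*W*(W + 1/(2*W)) (n(W) = (2*W)*(W + 1/(2*W)) = 2*W*(W + 1/(2*W)))
R(-2) + 329*n(V) = (-2 - 2)² + 329*(1 + 2*40²) = (-4)² + 329*(1 + 2*1600) = 16 + 329*(1 + 3200) = 16 + 329*3201 = 16 + 1053129 = 1053145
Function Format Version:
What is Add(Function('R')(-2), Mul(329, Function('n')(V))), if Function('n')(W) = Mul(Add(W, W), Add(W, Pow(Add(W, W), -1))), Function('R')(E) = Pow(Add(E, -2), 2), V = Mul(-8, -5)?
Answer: 1053145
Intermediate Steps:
V = 40
Function('R')(E) = Pow(Add(-2, E), 2)
Function('n')(W) = Mul(2, W, Add(W, Mul(Rational(1, 2), Pow(W, -1)))) (Function('n')(W) = Mul(Mul(2, W), Add(W, Pow(Mul(2, W), -1))) = Mul(Mul(2, W), Add(W, Mul(Rational(1, 2), Pow(W, -1)))) = Mul(2, W, Add(W, Mul(Rational(1, 2), Pow(W, -1)))))
Add(Function('R')(-2), Mul(329, Function('n')(V))) = Add(Pow(Add(-2, -2), 2), Mul(329, Add(1, Mul(2, Pow(40, 2))))) = Add(Pow(-4, 2), Mul(329, Add(1, Mul(2, 1600)))) = Add(16, Mul(329, Add(1, 3200))) = Add(16, Mul(329, 3201)) = Add(16, 1053129) = 1053145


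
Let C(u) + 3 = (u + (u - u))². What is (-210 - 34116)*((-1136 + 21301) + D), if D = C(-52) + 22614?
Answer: -1561146480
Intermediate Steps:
C(u) = -3 + u² (C(u) = -3 + (u + (u - u))² = -3 + (u + 0)² = -3 + u²)
D = 25315 (D = (-3 + (-52)²) + 22614 = (-3 + 2704) + 22614 = 2701 + 22614 = 25315)
(-210 - 34116)*((-1136 + 21301) + D) = (-210 - 34116)*((-1136 + 21301) + 25315) = -34326*(20165 + 25315) = -34326*45480 = -1561146480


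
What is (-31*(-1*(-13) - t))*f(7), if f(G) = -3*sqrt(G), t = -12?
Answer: 2325*sqrt(7) ≈ 6151.4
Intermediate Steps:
(-31*(-1*(-13) - t))*f(7) = (-31*(-1*(-13) - 1*(-12)))*(-3*sqrt(7)) = (-31*(13 + 12))*(-3*sqrt(7)) = (-31*25)*(-3*sqrt(7)) = -(-2325)*sqrt(7) = 2325*sqrt(7)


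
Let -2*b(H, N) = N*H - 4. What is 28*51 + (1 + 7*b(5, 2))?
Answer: 1408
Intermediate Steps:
b(H, N) = 2 - H*N/2 (b(H, N) = -(N*H - 4)/2 = -(H*N - 4)/2 = -(-4 + H*N)/2 = 2 - H*N/2)
28*51 + (1 + 7*b(5, 2)) = 28*51 + (1 + 7*(2 - 1/2*5*2)) = 1428 + (1 + 7*(2 - 5)) = 1428 + (1 + 7*(-3)) = 1428 + (1 - 21) = 1428 - 20 = 1408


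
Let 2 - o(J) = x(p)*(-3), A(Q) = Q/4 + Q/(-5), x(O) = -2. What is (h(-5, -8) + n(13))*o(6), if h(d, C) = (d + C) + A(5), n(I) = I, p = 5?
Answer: -1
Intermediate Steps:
A(Q) = Q/20 (A(Q) = Q*(1/4) + Q*(-1/5) = Q/4 - Q/5 = Q/20)
o(J) = -4 (o(J) = 2 - (-2)*(-3) = 2 - 1*6 = 2 - 6 = -4)
h(d, C) = 1/4 + C + d (h(d, C) = (d + C) + (1/20)*5 = (C + d) + 1/4 = 1/4 + C + d)
(h(-5, -8) + n(13))*o(6) = ((1/4 - 8 - 5) + 13)*(-4) = (-51/4 + 13)*(-4) = (1/4)*(-4) = -1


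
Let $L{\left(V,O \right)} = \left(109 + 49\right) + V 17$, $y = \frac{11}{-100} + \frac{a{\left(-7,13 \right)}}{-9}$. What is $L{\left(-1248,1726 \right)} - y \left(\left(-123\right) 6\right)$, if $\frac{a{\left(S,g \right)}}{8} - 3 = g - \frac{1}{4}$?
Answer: $- \frac{1573559}{50} \approx -31471.0$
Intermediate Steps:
$a{\left(S,g \right)} = 22 + 8 g$ ($a{\left(S,g \right)} = 24 + 8 \left(g - \frac{1}{4}\right) = 24 + 8 \left(- \frac{1}{4} + g\right) = 24 + \left(-2 + 8 g\right) = 22 + 8 g$)
$y = - \frac{1411}{100}$ ($y = \frac{11}{-100} + \frac{22 + 8 \cdot 13}{-9} = 11 \left(- \frac{1}{100}\right) + \left(22 + 104\right) \left(- \frac{1}{9}\right) = - \frac{11}{100} + 126 \left(- \frac{1}{9}\right) = - \frac{11}{100} - 14 = - \frac{1411}{100} \approx -14.11$)
$L{\left(V,O \right)} = 158 + 17 V$
$L{\left(-1248,1726 \right)} - y \left(\left(-123\right) 6\right) = \left(158 + 17 \left(-1248\right)\right) - - \frac{1411 \left(\left(-123\right) 6\right)}{100} = \left(158 - 21216\right) - \left(- \frac{1411}{100}\right) \left(-738\right) = -21058 - \frac{520659}{50} = - \frac{1573559}{50}$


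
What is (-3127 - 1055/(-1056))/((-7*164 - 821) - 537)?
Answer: 3301057/2646336 ≈ 1.2474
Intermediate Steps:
(-3127 - 1055/(-1056))/((-7*164 - 821) - 537) = (-3127 - 1055*(-1/1056))/((-1148 - 821) - 537) = (-3127 + 1055/1056)/(-1969 - 537) = -3301057/1056/(-2506) = -3301057/1056*(-1/2506) = 3301057/2646336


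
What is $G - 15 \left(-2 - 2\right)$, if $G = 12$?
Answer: $72$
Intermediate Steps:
$G - 15 \left(-2 - 2\right) = 12 - 15 \left(-2 - 2\right) = 12 - -60 = 12 + 60 = 72$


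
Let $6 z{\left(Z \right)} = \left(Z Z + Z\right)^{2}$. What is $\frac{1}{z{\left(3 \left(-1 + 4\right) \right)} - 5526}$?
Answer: $- \frac{1}{4176} \approx -0.00023946$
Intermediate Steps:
$z{\left(Z \right)} = \frac{\left(Z + Z^{2}\right)^{2}}{6}$ ($z{\left(Z \right)} = \frac{\left(Z Z + Z\right)^{2}}{6} = \frac{\left(Z^{2} + Z\right)^{2}}{6} = \frac{\left(Z + Z^{2}\right)^{2}}{6}$)
$\frac{1}{z{\left(3 \left(-1 + 4\right) \right)} - 5526} = \frac{1}{\frac{\left(3 \left(-1 + 4\right)\right)^{2} \left(1 + 3 \left(-1 + 4\right)\right)^{2}}{6} - 5526} = \frac{1}{\frac{\left(3 \cdot 3\right)^{2} \left(1 + 3 \cdot 3\right)^{2}}{6} - 5526} = \frac{1}{\frac{9^{2} \left(1 + 9\right)^{2}}{6} - 5526} = \frac{1}{\frac{1}{6} \cdot 81 \cdot 10^{2} - 5526} = \frac{1}{\frac{1}{6} \cdot 81 \cdot 100 - 5526} = \frac{1}{1350 - 5526} = \frac{1}{-4176} = - \frac{1}{4176}$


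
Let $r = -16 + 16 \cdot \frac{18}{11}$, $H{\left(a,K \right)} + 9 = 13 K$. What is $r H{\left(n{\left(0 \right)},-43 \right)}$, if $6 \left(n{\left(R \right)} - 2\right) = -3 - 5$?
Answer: $- \frac{63616}{11} \approx -5783.3$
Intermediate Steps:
$n{\left(R \right)} = \frac{2}{3}$ ($n{\left(R \right)} = 2 + \frac{-3 - 5}{6} = 2 + \frac{1}{6} \left(-8\right) = 2 - \frac{4}{3} = \frac{2}{3}$)
$H{\left(a,K \right)} = -9 + 13 K$
$r = \frac{112}{11}$ ($r = -16 + 16 \cdot 18 \cdot \frac{1}{11} = -16 + 16 \cdot \frac{18}{11} = -16 + \frac{288}{11} = \frac{112}{11} \approx 10.182$)
$r H{\left(n{\left(0 \right)},-43 \right)} = \frac{112 \left(-9 + 13 \left(-43\right)\right)}{11} = \frac{112 \left(-9 - 559\right)}{11} = \frac{112}{11} \left(-568\right) = - \frac{63616}{11}$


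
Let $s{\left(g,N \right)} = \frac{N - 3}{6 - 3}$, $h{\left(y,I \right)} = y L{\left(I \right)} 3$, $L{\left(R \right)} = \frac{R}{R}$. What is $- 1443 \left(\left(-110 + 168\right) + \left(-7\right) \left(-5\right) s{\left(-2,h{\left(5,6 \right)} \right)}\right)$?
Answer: $-285714$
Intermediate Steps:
$L{\left(R \right)} = 1$
$h{\left(y,I \right)} = 3 y$ ($h{\left(y,I \right)} = y 1 \cdot 3 = y 3 = 3 y$)
$s{\left(g,N \right)} = -1 + \frac{N}{3}$ ($s{\left(g,N \right)} = \frac{-3 + N}{3} = \left(-3 + N\right) \frac{1}{3} = -1 + \frac{N}{3}$)
$- 1443 \left(\left(-110 + 168\right) + \left(-7\right) \left(-5\right) s{\left(-2,h{\left(5,6 \right)} \right)}\right) = - 1443 \left(\left(-110 + 168\right) + \left(-7\right) \left(-5\right) \left(-1 + \frac{3 \cdot 5}{3}\right)\right) = - 1443 \left(58 + 35 \left(-1 + \frac{1}{3} \cdot 15\right)\right) = - 1443 \left(58 + 35 \left(-1 + 5\right)\right) = - 1443 \left(58 + 35 \cdot 4\right) = - 1443 \left(58 + 140\right) = \left(-1443\right) 198 = -285714$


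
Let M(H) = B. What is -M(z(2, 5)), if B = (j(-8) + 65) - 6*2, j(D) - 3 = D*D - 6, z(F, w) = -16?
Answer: -114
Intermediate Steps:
j(D) = -3 + D² (j(D) = 3 + (D*D - 6) = 3 + (D² - 6) = 3 + (-6 + D²) = -3 + D²)
B = 114 (B = ((-3 + (-8)²) + 65) - 6*2 = ((-3 + 64) + 65) - 12 = (61 + 65) - 12 = 126 - 12 = 114)
M(H) = 114
-M(z(2, 5)) = -1*114 = -114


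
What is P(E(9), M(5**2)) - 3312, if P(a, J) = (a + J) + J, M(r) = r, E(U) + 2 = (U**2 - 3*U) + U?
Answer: -3201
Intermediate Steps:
E(U) = -2 + U**2 - 2*U (E(U) = -2 + ((U**2 - 3*U) + U) = -2 + (U**2 - 2*U) = -2 + U**2 - 2*U)
P(a, J) = a + 2*J (P(a, J) = (J + a) + J = a + 2*J)
P(E(9), M(5**2)) - 3312 = ((-2 + 9**2 - 2*9) + 2*5**2) - 3312 = ((-2 + 81 - 18) + 2*25) - 3312 = (61 + 50) - 3312 = 111 - 3312 = -3201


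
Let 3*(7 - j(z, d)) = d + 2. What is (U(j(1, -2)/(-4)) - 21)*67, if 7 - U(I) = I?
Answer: -3283/4 ≈ -820.75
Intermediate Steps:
j(z, d) = 19/3 - d/3 (j(z, d) = 7 - (d + 2)/3 = 7 - (2 + d)/3 = 7 + (-⅔ - d/3) = 19/3 - d/3)
U(I) = 7 - I
(U(j(1, -2)/(-4)) - 21)*67 = ((7 - (19/3 - ⅓*(-2))/(-4)) - 21)*67 = ((7 - (19/3 + ⅔)*(-1)/4) - 21)*67 = ((7 - 7*(-1)/4) - 21)*67 = ((7 - 1*(-7/4)) - 21)*67 = ((7 + 7/4) - 21)*67 = (35/4 - 21)*67 = -49/4*67 = -3283/4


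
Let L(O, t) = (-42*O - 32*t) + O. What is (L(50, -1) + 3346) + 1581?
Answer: 2909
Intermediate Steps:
L(O, t) = -41*O - 32*t
(L(50, -1) + 3346) + 1581 = ((-41*50 - 32*(-1)) + 3346) + 1581 = ((-2050 + 32) + 3346) + 1581 = (-2018 + 3346) + 1581 = 1328 + 1581 = 2909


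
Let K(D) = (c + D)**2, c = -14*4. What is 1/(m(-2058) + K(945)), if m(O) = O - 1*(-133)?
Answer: 1/788396 ≈ 1.2684e-6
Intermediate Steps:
m(O) = 133 + O (m(O) = O + 133 = 133 + O)
c = -56
K(D) = (-56 + D)**2
1/(m(-2058) + K(945)) = 1/((133 - 2058) + (-56 + 945)**2) = 1/(-1925 + 889**2) = 1/(-1925 + 790321) = 1/788396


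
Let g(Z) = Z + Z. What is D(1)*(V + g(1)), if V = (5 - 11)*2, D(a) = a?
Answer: -10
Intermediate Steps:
V = -12 (V = -6*2 = -12)
g(Z) = 2*Z
D(1)*(V + g(1)) = 1*(-12 + 2*1) = 1*(-12 + 2) = 1*(-10) = -10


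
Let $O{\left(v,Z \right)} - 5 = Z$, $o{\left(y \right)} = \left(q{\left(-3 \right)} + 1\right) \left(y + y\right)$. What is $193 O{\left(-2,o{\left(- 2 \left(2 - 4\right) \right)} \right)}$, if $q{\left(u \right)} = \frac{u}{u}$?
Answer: $4053$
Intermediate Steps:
$q{\left(u \right)} = 1$
$o{\left(y \right)} = 4 y$ ($o{\left(y \right)} = \left(1 + 1\right) \left(y + y\right) = 2 \cdot 2 y = 4 y$)
$O{\left(v,Z \right)} = 5 + Z$
$193 O{\left(-2,o{\left(- 2 \left(2 - 4\right) \right)} \right)} = 193 \left(5 + 4 \left(- 2 \left(2 - 4\right)\right)\right) = 193 \left(5 + 4 \left(\left(-2\right) \left(-2\right)\right)\right) = 193 \left(5 + 4 \cdot 4\right) = 193 \left(5 + 16\right) = 193 \cdot 21 = 4053$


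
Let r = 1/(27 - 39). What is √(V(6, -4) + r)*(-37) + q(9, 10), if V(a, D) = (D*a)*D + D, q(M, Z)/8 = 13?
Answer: 104 - 37*√3309/6 ≈ -250.73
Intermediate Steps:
q(M, Z) = 104 (q(M, Z) = 8*13 = 104)
r = -1/12 (r = 1/(-12) = -1/12 ≈ -0.083333)
V(a, D) = D + a*D² (V(a, D) = a*D² + D = D + a*D²)
√(V(6, -4) + r)*(-37) + q(9, 10) = √(-4*(1 - 4*6) - 1/12)*(-37) + 104 = √(-4*(1 - 24) - 1/12)*(-37) + 104 = √(-4*(-23) - 1/12)*(-37) + 104 = √(92 - 1/12)*(-37) + 104 = √(1103/12)*(-37) + 104 = (√3309/6)*(-37) + 104 = -37*√3309/6 + 104 = 104 - 37*√3309/6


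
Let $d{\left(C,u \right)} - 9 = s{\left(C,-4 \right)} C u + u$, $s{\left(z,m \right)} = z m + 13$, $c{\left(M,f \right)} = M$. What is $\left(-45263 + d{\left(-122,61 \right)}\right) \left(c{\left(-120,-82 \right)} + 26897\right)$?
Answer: $-101046624395$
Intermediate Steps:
$s{\left(z,m \right)} = 13 + m z$ ($s{\left(z,m \right)} = m z + 13 = 13 + m z$)
$d{\left(C,u \right)} = 9 + u + C u \left(13 - 4 C\right)$ ($d{\left(C,u \right)} = 9 + \left(\left(13 - 4 C\right) C u + u\right) = 9 + \left(C \left(13 - 4 C\right) u + u\right) = 9 + \left(C u \left(13 - 4 C\right) + u\right) = 9 + \left(u + C u \left(13 - 4 C\right)\right) = 9 + u + C u \left(13 - 4 C\right)$)
$\left(-45263 + d{\left(-122,61 \right)}\right) \left(c{\left(-120,-82 \right)} + 26897\right) = \left(-45263 + \left(9 + 61 - \left(-122\right) 61 \left(-13 + 4 \left(-122\right)\right)\right)\right) \left(-120 + 26897\right) = \left(-45263 + \left(9 + 61 - \left(-122\right) 61 \left(-13 - 488\right)\right)\right) 26777 = \left(-45263 + \left(9 + 61 - \left(-122\right) 61 \left(-501\right)\right)\right) 26777 = \left(-45263 + \left(9 + 61 - 3728442\right)\right) 26777 = \left(-45263 - 3728372\right) 26777 = \left(-3773635\right) 26777 = -101046624395$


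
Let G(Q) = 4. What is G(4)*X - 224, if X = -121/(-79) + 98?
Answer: 13756/79 ≈ 174.13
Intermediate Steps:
X = 7863/79 (X = -121*(-1/79) + 98 = 121/79 + 98 = 7863/79 ≈ 99.532)
G(4)*X - 224 = 4*(7863/79) - 224 = 31452/79 - 224 = 13756/79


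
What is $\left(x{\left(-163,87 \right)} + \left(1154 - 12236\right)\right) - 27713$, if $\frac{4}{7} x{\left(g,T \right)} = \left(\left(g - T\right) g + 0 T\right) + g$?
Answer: $\frac{128929}{4} \approx 32232.0$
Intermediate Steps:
$x{\left(g,T \right)} = \frac{7 g}{4} + \frac{7 g \left(g - T\right)}{4}$ ($x{\left(g,T \right)} = \frac{7 \left(\left(\left(g - T\right) g + 0 T\right) + g\right)}{4} = \frac{7 \left(\left(g \left(g - T\right) + 0\right) + g\right)}{4} = \frac{7 \left(g \left(g - T\right) + g\right)}{4} = \frac{7 \left(g + g \left(g - T\right)\right)}{4} = \frac{7 g}{4} + \frac{7 g \left(g - T\right)}{4}$)
$\left(x{\left(-163,87 \right)} + \left(1154 - 12236\right)\right) - 27713 = \left(\frac{7}{4} \left(-163\right) \left(1 - 163 - 87\right) + \left(1154 - 12236\right)\right) - 27713 = \left(\frac{7}{4} \left(-163\right) \left(-249\right) - 11082\right) - 27713 = \left(\frac{284109}{4} - 11082\right) - 27713 = \frac{239781}{4} - 27713 = \frac{128929}{4}$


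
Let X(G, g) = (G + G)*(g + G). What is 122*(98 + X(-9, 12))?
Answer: 5368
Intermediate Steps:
X(G, g) = 2*G*(G + g) (X(G, g) = (2*G)*(G + g) = 2*G*(G + g))
122*(98 + X(-9, 12)) = 122*(98 + 2*(-9)*(-9 + 12)) = 122*(98 + 2*(-9)*3) = 122*(98 - 54) = 122*44 = 5368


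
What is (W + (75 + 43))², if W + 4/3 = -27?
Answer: 72361/9 ≈ 8040.1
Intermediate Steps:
W = -85/3 (W = -4/3 - 27 = -85/3 ≈ -28.333)
(W + (75 + 43))² = (-85/3 + (75 + 43))² = (-85/3 + 118)² = (269/3)² = 72361/9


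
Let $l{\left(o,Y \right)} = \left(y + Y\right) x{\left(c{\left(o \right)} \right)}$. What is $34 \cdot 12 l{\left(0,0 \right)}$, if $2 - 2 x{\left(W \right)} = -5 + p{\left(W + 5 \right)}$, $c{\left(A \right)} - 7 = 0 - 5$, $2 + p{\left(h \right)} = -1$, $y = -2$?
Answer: $-4080$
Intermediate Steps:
$p{\left(h \right)} = -3$ ($p{\left(h \right)} = -2 - 1 = -3$)
$c{\left(A \right)} = 2$ ($c{\left(A \right)} = 7 + \left(0 - 5\right) = 7 - 5 = 2$)
$x{\left(W \right)} = 5$ ($x{\left(W \right)} = 1 - \frac{-5 - 3}{2} = 1 - -4 = 1 + 4 = 5$)
$l{\left(o,Y \right)} = -10 + 5 Y$ ($l{\left(o,Y \right)} = \left(-2 + Y\right) 5 = -10 + 5 Y$)
$34 \cdot 12 l{\left(0,0 \right)} = 34 \cdot 12 \left(-10 + 5 \cdot 0\right) = 408 \left(-10 + 0\right) = 408 \left(-10\right) = -4080$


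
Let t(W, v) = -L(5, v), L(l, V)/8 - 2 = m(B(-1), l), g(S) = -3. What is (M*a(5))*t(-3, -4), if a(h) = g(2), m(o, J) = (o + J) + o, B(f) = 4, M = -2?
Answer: -720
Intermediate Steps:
m(o, J) = J + 2*o (m(o, J) = (J + o) + o = J + 2*o)
L(l, V) = 80 + 8*l (L(l, V) = 16 + 8*(l + 2*4) = 16 + 8*(l + 8) = 16 + 8*(8 + l) = 16 + (64 + 8*l) = 80 + 8*l)
a(h) = -3
t(W, v) = -120 (t(W, v) = -(80 + 8*5) = -(80 + 40) = -1*120 = -120)
(M*a(5))*t(-3, -4) = -2*(-3)*(-120) = 6*(-120) = -720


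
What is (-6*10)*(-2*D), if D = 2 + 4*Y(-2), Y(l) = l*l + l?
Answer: 1200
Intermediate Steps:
Y(l) = l + l² (Y(l) = l² + l = l + l²)
D = 10 (D = 2 + 4*(-2*(1 - 2)) = 2 + 4*(-2*(-1)) = 2 + 4*2 = 2 + 8 = 10)
(-6*10)*(-2*D) = (-6*10)*(-2*10) = -60*(-20) = 1200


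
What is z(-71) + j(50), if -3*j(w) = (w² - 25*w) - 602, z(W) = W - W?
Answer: -216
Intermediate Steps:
z(W) = 0
j(w) = 602/3 - w²/3 + 25*w/3 (j(w) = -((w² - 25*w) - 602)/3 = -(-602 + w² - 25*w)/3 = 602/3 - w²/3 + 25*w/3)
z(-71) + j(50) = 0 + (602/3 - ⅓*50² + (25/3)*50) = 0 + (602/3 - ⅓*2500 + 1250/3) = 0 + (602/3 - 2500/3 + 1250/3) = 0 - 216 = -216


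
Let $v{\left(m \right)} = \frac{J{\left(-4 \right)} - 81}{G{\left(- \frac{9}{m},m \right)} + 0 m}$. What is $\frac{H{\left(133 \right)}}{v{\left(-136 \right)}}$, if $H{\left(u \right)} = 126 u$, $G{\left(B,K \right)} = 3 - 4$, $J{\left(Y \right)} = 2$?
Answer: $\frac{16758}{79} \approx 212.13$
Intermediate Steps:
$G{\left(B,K \right)} = -1$ ($G{\left(B,K \right)} = 3 - 4 = -1$)
$v{\left(m \right)} = 79$ ($v{\left(m \right)} = \frac{2 - 81}{-1 + 0 m} = - \frac{79}{-1 + 0} = - \frac{79}{-1} = \left(-79\right) \left(-1\right) = 79$)
$\frac{H{\left(133 \right)}}{v{\left(-136 \right)}} = \frac{126 \cdot 133}{79} = 16758 \cdot \frac{1}{79} = \frac{16758}{79}$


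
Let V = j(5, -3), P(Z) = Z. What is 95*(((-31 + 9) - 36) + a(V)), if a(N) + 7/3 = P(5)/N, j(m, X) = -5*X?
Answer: -5700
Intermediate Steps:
V = 15 (V = -5*(-3) = 15)
a(N) = -7/3 + 5/N
95*(((-31 + 9) - 36) + a(V)) = 95*(((-31 + 9) - 36) + (-7/3 + 5/15)) = 95*((-22 - 36) + (-7/3 + 5*(1/15))) = 95*(-58 + (-7/3 + 1/3)) = 95*(-58 - 2) = 95*(-60) = -5700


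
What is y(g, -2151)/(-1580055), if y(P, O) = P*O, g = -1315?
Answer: -188571/105337 ≈ -1.7902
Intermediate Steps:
y(P, O) = O*P
y(g, -2151)/(-1580055) = -2151*(-1315)/(-1580055) = 2828565*(-1/1580055) = -188571/105337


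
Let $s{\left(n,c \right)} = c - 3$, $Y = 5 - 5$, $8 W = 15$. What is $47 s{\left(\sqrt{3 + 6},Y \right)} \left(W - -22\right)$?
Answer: $- \frac{26931}{8} \approx -3366.4$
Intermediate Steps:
$W = \frac{15}{8}$ ($W = \frac{1}{8} \cdot 15 = \frac{15}{8} \approx 1.875$)
$Y = 0$
$s{\left(n,c \right)} = -3 + c$
$47 s{\left(\sqrt{3 + 6},Y \right)} \left(W - -22\right) = 47 \left(-3 + 0\right) \left(\frac{15}{8} - -22\right) = 47 \left(-3\right) \left(\frac{15}{8} + 22\right) = \left(-141\right) \frac{191}{8} = - \frac{26931}{8}$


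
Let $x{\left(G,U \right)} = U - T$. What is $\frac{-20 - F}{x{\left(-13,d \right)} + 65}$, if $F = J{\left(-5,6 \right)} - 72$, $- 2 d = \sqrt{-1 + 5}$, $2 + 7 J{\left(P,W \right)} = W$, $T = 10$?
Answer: $\frac{20}{21} \approx 0.95238$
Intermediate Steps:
$J{\left(P,W \right)} = - \frac{2}{7} + \frac{W}{7}$
$d = -1$ ($d = - \frac{\sqrt{-1 + 5}}{2} = - \frac{\sqrt{4}}{2} = \left(- \frac{1}{2}\right) 2 = -1$)
$x{\left(G,U \right)} = -10 + U$ ($x{\left(G,U \right)} = U - 10 = -10 + U$)
$F = - \frac{500}{7}$ ($F = \left(- \frac{2}{7} + \frac{1}{7} \cdot 6\right) - 72 = \left(- \frac{2}{7} + \frac{6}{7}\right) - 72 = \frac{4}{7} - 72 = - \frac{500}{7} \approx -71.429$)
$\frac{-20 - F}{x{\left(-13,d \right)} + 65} = \frac{-20 - - \frac{500}{7}}{\left(-10 - 1\right) + 65} = \frac{-20 + \frac{500}{7}}{-11 + 65} = \frac{360}{7 \cdot 54} = \frac{360}{7} \cdot \frac{1}{54} = \frac{20}{21}$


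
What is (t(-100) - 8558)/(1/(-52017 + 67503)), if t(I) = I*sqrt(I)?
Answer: -132529188 - 15486000*I ≈ -1.3253e+8 - 1.5486e+7*I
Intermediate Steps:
t(I) = I**(3/2)
(t(-100) - 8558)/(1/(-52017 + 67503)) = ((-100)**(3/2) - 8558)/(1/(-52017 + 67503)) = (-1000*I - 8558)/(1/15486) = (-8558 - 1000*I)/(1/15486) = (-8558 - 1000*I)*15486 = -132529188 - 15486000*I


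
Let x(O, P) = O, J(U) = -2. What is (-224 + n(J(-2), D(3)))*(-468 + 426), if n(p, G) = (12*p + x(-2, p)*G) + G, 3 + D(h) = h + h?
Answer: 10542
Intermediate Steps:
D(h) = -3 + 2*h (D(h) = -3 + (h + h) = -3 + 2*h)
n(p, G) = -G + 12*p (n(p, G) = (12*p - 2*G) + G = (-2*G + 12*p) + G = -G + 12*p)
(-224 + n(J(-2), D(3)))*(-468 + 426) = (-224 + (-(-3 + 2*3) + 12*(-2)))*(-468 + 426) = (-224 + (-(-3 + 6) - 24))*(-42) = (-224 + (-1*3 - 24))*(-42) = (-224 + (-3 - 24))*(-42) = (-224 - 27)*(-42) = -251*(-42) = 10542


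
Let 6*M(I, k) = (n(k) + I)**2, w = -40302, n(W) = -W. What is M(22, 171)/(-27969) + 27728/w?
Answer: -308216183/375735546 ≈ -0.82030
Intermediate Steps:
M(I, k) = (I - k)**2/6 (M(I, k) = (-k + I)**2/6 = (I - k)**2/6)
M(22, 171)/(-27969) + 27728/w = ((22 - 1*171)**2/6)/(-27969) + 27728/(-40302) = ((22 - 171)**2/6)*(-1/27969) + 27728*(-1/40302) = ((1/6)*(-149)**2)*(-1/27969) - 13864/20151 = ((1/6)*22201)*(-1/27969) - 13864/20151 = (22201/6)*(-1/27969) - 13864/20151 = -22201/167814 - 13864/20151 = -308216183/375735546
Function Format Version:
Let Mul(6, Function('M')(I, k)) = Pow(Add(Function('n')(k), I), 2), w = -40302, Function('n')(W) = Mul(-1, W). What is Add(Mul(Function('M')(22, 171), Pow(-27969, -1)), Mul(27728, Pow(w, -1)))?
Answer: Rational(-308216183, 375735546) ≈ -0.82030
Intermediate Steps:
Function('M')(I, k) = Mul(Rational(1, 6), Pow(Add(I, Mul(-1, k)), 2)) (Function('M')(I, k) = Mul(Rational(1, 6), Pow(Add(Mul(-1, k), I), 2)) = Mul(Rational(1, 6), Pow(Add(I, Mul(-1, k)), 2)))
Add(Mul(Function('M')(22, 171), Pow(-27969, -1)), Mul(27728, Pow(w, -1))) = Add(Mul(Mul(Rational(1, 6), Pow(Add(22, Mul(-1, 171)), 2)), Pow(-27969, -1)), Mul(27728, Pow(-40302, -1))) = Add(Mul(Mul(Rational(1, 6), Pow(Add(22, -171), 2)), Rational(-1, 27969)), Mul(27728, Rational(-1, 40302))) = Add(Mul(Mul(Rational(1, 6), Pow(-149, 2)), Rational(-1, 27969)), Rational(-13864, 20151)) = Add(Mul(Mul(Rational(1, 6), 22201), Rational(-1, 27969)), Rational(-13864, 20151)) = Add(Mul(Rational(22201, 6), Rational(-1, 27969)), Rational(-13864, 20151)) = Add(Rational(-22201, 167814), Rational(-13864, 20151)) = Rational(-308216183, 375735546)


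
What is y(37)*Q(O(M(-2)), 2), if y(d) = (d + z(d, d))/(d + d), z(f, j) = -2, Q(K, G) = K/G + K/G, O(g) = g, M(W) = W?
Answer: -35/37 ≈ -0.94595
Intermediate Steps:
Q(K, G) = 2*K/G
y(d) = (-2 + d)/(2*d) (y(d) = (d - 2)/(d + d) = (-2 + d)/((2*d)) = (-2 + d)*(1/(2*d)) = (-2 + d)/(2*d))
y(37)*Q(O(M(-2)), 2) = ((½)*(-2 + 37)/37)*(2*(-2)/2) = ((½)*(1/37)*35)*(2*(-2)*(½)) = (35/74)*(-2) = -35/37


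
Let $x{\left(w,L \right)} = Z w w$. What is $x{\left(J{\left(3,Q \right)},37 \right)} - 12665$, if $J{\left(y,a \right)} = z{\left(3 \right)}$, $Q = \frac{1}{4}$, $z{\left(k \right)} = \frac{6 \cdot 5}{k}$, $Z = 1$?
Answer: $-12565$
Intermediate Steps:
$z{\left(k \right)} = \frac{30}{k}$
$Q = \frac{1}{4} \approx 0.25$
$J{\left(y,a \right)} = 10$ ($J{\left(y,a \right)} = \frac{30}{3} = 30 \cdot \frac{1}{3} = 10$)
$x{\left(w,L \right)} = w^{2}$ ($x{\left(w,L \right)} = 1 w w = w w = w^{2}$)
$x{\left(J{\left(3,Q \right)},37 \right)} - 12665 = 10^{2} - 12665 = 100 - 12665 = -12565$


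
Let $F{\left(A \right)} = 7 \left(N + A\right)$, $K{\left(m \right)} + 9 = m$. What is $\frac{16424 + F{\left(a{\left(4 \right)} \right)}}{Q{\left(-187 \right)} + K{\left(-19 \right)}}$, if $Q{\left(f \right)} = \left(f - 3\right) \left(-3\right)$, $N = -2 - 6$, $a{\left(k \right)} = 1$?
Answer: $\frac{16375}{542} \approx 30.212$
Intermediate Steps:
$K{\left(m \right)} = -9 + m$
$N = -8$ ($N = -2 - 6 = -8$)
$Q{\left(f \right)} = 9 - 3 f$ ($Q{\left(f \right)} = \left(-3 + f\right) \left(-3\right) = 9 - 3 f$)
$F{\left(A \right)} = -56 + 7 A$ ($F{\left(A \right)} = 7 \left(-8 + A\right) = -56 + 7 A$)
$\frac{16424 + F{\left(a{\left(4 \right)} \right)}}{Q{\left(-187 \right)} + K{\left(-19 \right)}} = \frac{16424 + \left(-56 + 7 \cdot 1\right)}{\left(9 - -561\right) - 28} = \frac{16424 + \left(-56 + 7\right)}{\left(9 + 561\right) - 28} = \frac{16424 - 49}{570 - 28} = \frac{16375}{542}$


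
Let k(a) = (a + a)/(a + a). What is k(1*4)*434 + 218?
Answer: 652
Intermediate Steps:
k(a) = 1 (k(a) = (2*a)/((2*a)) = (2*a)*(1/(2*a)) = 1)
k(1*4)*434 + 218 = 1*434 + 218 = 434 + 218 = 652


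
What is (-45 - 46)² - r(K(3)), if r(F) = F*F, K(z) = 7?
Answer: 8232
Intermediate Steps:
r(F) = F²
(-45 - 46)² - r(K(3)) = (-45 - 46)² - 1*7² = (-91)² - 1*49 = 8281 - 49 = 8232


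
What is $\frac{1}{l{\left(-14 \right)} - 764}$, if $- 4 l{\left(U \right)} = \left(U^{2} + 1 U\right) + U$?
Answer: $- \frac{1}{806} \approx -0.0012407$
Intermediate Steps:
$l{\left(U \right)} = - \frac{U}{2} - \frac{U^{2}}{4}$ ($l{\left(U \right)} = - \frac{\left(U^{2} + 1 U\right) + U}{4} = - \frac{\left(U^{2} + U\right) + U}{4} = - \frac{\left(U + U^{2}\right) + U}{4} = - \frac{U^{2} + 2 U}{4} = - \frac{U}{2} - \frac{U^{2}}{4}$)
$\frac{1}{l{\left(-14 \right)} - 764} = \frac{1}{\left(- \frac{1}{4}\right) \left(-14\right) \left(2 - 14\right) - 764} = \frac{1}{\left(- \frac{1}{4}\right) \left(-14\right) \left(-12\right) - 764} = \frac{1}{-42 - 764} = \frac{1}{-806} = - \frac{1}{806}$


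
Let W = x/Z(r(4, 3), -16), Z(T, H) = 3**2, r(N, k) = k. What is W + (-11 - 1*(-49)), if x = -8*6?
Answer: 98/3 ≈ 32.667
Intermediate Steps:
Z(T, H) = 9
x = -48
W = -16/3 (W = -48/9 = -48*1/9 = -16/3 ≈ -5.3333)
W + (-11 - 1*(-49)) = -16/3 + (-11 - 1*(-49)) = -16/3 + (-11 + 49) = -16/3 + 38 = 98/3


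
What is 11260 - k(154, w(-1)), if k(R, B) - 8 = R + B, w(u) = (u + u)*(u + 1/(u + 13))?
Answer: 66577/6 ≈ 11096.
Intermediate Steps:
w(u) = 2*u*(u + 1/(13 + u)) (w(u) = (2*u)*(u + 1/(13 + u)) = 2*u*(u + 1/(13 + u)))
k(R, B) = 8 + B + R (k(R, B) = 8 + (R + B) = 8 + (B + R) = 8 + B + R)
11260 - k(154, w(-1)) = 11260 - (8 + 2*(-1)*(1 + (-1)**2 + 13*(-1))/(13 - 1) + 154) = 11260 - (8 + 2*(-1)*(1 + 1 - 13)/12 + 154) = 11260 - (8 + 2*(-1)*(1/12)*(-11) + 154) = 11260 - (8 + 11/6 + 154) = 11260 - 1*983/6 = 11260 - 983/6 = 66577/6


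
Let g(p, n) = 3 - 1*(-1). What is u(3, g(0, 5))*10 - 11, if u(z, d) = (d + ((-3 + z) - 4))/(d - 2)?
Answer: -11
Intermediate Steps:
g(p, n) = 4 (g(p, n) = 3 + 1 = 4)
u(z, d) = (-7 + d + z)/(-2 + d) (u(z, d) = (d + (-7 + z))/(-2 + d) = (-7 + d + z)/(-2 + d))
u(3, g(0, 5))*10 - 11 = ((-7 + 4 + 3)/(-2 + 4))*10 - 11 = (0/2)*10 - 11 = ((½)*0)*10 - 11 = 0*10 - 11 = 0 - 11 = -11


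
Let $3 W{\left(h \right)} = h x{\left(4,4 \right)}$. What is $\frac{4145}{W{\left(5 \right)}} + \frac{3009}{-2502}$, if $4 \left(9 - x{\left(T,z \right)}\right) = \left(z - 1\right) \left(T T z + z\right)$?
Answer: $- \frac{176357}{2919} \approx -60.417$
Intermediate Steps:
$x{\left(T,z \right)} = 9 - \frac{\left(-1 + z\right) \left(z + z T^{2}\right)}{4}$ ($x{\left(T,z \right)} = 9 - \frac{\left(z - 1\right) \left(T T z + z\right)}{4} = 9 - \frac{\left(-1 + z\right) \left(T^{2} z + z\right)}{4} = 9 - \frac{\left(-1 + z\right) \left(z T^{2} + z\right)}{4} = 9 - \frac{\left(-1 + z\right) \left(z + z T^{2}\right)}{4}$)
$W{\left(h \right)} = - 14 h$ ($W{\left(h \right)} = \frac{h \left(9 - \frac{4^{2}}{4} + \frac{1}{4} \cdot 4 - \frac{4^{2} \cdot 4^{2}}{4} + \frac{1}{4} \cdot 4 \cdot 4^{2}\right)}{3} = \frac{h \left(9 - 4 + 1 - 4 \cdot 16 + \frac{1}{4} \cdot 4 \cdot 16\right)}{3} = \frac{h \left(9 - 4 + 1 - 64 + 16\right)}{3} = \frac{h \left(-42\right)}{3} = \frac{\left(-42\right) h}{3} = - 14 h$)
$\frac{4145}{W{\left(5 \right)}} + \frac{3009}{-2502} = \frac{4145}{\left(-14\right) 5} + \frac{3009}{-2502} = \frac{4145}{-70} + 3009 \left(- \frac{1}{2502}\right) = 4145 \left(- \frac{1}{70}\right) - \frac{1003}{834} = - \frac{829}{14} - \frac{1003}{834} = - \frac{176357}{2919}$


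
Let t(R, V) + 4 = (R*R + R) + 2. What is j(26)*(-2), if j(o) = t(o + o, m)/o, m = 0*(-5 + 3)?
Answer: -2754/13 ≈ -211.85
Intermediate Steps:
m = 0 (m = 0*(-2) = 0)
t(R, V) = -2 + R + R² (t(R, V) = -4 + ((R*R + R) + 2) = -4 + ((R² + R) + 2) = -4 + ((R + R²) + 2) = -4 + (2 + R + R²) = -2 + R + R²)
j(o) = (-2 + 2*o + 4*o²)/o (j(o) = (-2 + (o + o) + (o + o)²)/o = (-2 + 2*o + (2*o)²)/o = (-2 + 2*o + 4*o²)/o)
j(26)*(-2) = (2 - 2/26 + 4*26)*(-2) = (2 - 2*1/26 + 104)*(-2) = (2 - 1/13 + 104)*(-2) = (1377/13)*(-2) = -2754/13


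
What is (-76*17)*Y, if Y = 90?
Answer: -116280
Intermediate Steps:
(-76*17)*Y = -76*17*90 = -1292*90 = -116280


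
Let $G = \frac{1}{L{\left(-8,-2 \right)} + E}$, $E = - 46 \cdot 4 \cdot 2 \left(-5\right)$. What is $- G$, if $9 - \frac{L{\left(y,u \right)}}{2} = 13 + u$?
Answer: $- \frac{1}{1836} \approx -0.00054466$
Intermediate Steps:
$L{\left(y,u \right)} = -8 - 2 u$ ($L{\left(y,u \right)} = 18 - 2 \left(13 + u\right) = 18 - \left(26 + 2 u\right) = -8 - 2 u$)
$E = 1840$ ($E = - 46 \cdot 8 \left(-5\right) = \left(-46\right) \left(-40\right) = 1840$)
$G = \frac{1}{1836}$ ($G = \frac{1}{\left(-8 - -4\right) + 1840} = \frac{1}{\left(-8 + 4\right) + 1840} = \frac{1}{-4 + 1840} = \frac{1}{1836} \approx 0.00054466$)
$- G = \left(-1\right) \frac{1}{1836} = - \frac{1}{1836}$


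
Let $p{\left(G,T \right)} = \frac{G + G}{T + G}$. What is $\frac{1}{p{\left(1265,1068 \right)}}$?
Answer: $\frac{2333}{2530} \approx 0.92213$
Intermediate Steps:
$p{\left(G,T \right)} = \frac{2 G}{G + T}$
$\frac{1}{p{\left(1265,1068 \right)}} = \frac{1}{2 \cdot 1265 \frac{1}{1265 + 1068}} = \frac{1}{2 \cdot 1265 \cdot \frac{1}{2333}} = \frac{1}{\frac{2530}{2333}} = \frac{2333}{2530}$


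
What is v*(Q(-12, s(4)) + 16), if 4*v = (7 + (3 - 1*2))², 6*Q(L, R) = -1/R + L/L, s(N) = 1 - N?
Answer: 2336/9 ≈ 259.56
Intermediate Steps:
Q(L, R) = ⅙ - 1/(6*R) (Q(L, R) = (-1/R + L/L)/6 = (-1/R + 1)/6 = (1 - 1/R)/6 = ⅙ - 1/(6*R))
v = 16 (v = (7 + (3 - 1*2))²/4 = (7 + (3 - 2))²/4 = (7 + 1)²/4 = (¼)*8² = (¼)*64 = 16)
v*(Q(-12, s(4)) + 16) = 16*((-1 + (1 - 1*4))/(6*(1 - 1*4)) + 16) = 16*((-1 + (1 - 4))/(6*(1 - 4)) + 16) = 16*((⅙)*(-1 - 3)/(-3) + 16) = 16*((⅙)*(-⅓)*(-4) + 16) = 16*(2/9 + 16) = 16*(146/9) = 2336/9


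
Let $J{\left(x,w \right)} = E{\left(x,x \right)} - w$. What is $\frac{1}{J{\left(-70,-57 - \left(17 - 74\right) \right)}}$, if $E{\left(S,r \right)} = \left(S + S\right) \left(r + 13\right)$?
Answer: $\frac{1}{7980} \approx 0.00012531$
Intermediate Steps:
$E{\left(S,r \right)} = 2 S \left(13 + r\right)$
$J{\left(x,w \right)} = - w + 2 x \left(13 + x\right)$ ($J{\left(x,w \right)} = 2 x \left(13 + x\right) - w = - w + 2 x \left(13 + x\right)$)
$\frac{1}{J{\left(-70,-57 - \left(17 - 74\right) \right)}} = \frac{1}{- (-57 - \left(17 - 74\right)) + 2 \left(-70\right) \left(13 - 70\right)} = \frac{1}{- (-57 - \left(17 - 74\right)) + 2 \left(-70\right) \left(-57\right)} = \frac{1}{- (-57 - -57) + 7980} = \frac{1}{- (-57 + 57) + 7980} = \frac{1}{\left(-1\right) 0 + 7980} = \frac{1}{0 + 7980} = \frac{1}{7980}$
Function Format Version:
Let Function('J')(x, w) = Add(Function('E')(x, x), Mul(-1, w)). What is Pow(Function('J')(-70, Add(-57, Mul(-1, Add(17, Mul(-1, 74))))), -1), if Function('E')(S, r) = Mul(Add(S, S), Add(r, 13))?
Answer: Rational(1, 7980) ≈ 0.00012531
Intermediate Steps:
Function('E')(S, r) = Mul(2, S, Add(13, r)) (Function('E')(S, r) = Mul(Mul(2, S), Add(13, r)) = Mul(2, S, Add(13, r)))
Function('J')(x, w) = Add(Mul(-1, w), Mul(2, x, Add(13, x))) (Function('J')(x, w) = Add(Mul(2, x, Add(13, x)), Mul(-1, w)) = Add(Mul(-1, w), Mul(2, x, Add(13, x))))
Pow(Function('J')(-70, Add(-57, Mul(-1, Add(17, Mul(-1, 74))))), -1) = Pow(Add(Mul(-1, Add(-57, Mul(-1, Add(17, Mul(-1, 74))))), Mul(2, -70, Add(13, -70))), -1) = Pow(Add(Mul(-1, Add(-57, Mul(-1, Add(17, -74)))), Mul(2, -70, -57)), -1) = Pow(Add(Mul(-1, Add(-57, Mul(-1, -57))), 7980), -1) = Pow(Add(Mul(-1, Add(-57, 57)), 7980), -1) = Pow(Add(Mul(-1, 0), 7980), -1) = Pow(Add(0, 7980), -1) = Pow(7980, -1) = Rational(1, 7980)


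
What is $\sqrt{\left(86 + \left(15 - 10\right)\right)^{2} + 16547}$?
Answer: $2 \sqrt{6207} \approx 157.57$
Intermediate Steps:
$\sqrt{\left(86 + \left(15 - 10\right)\right)^{2} + 16547} = \sqrt{\left(86 + 5\right)^{2} + 16547} = \sqrt{91^{2} + 16547} = \sqrt{8281 + 16547} = \sqrt{24828} = 2 \sqrt{6207}$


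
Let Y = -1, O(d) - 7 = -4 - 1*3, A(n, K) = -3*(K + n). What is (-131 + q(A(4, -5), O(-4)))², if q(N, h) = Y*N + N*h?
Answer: 17956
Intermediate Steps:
A(n, K) = -3*K - 3*n
O(d) = 0 (O(d) = 7 + (-4 - 1*3) = 7 + (-4 - 3) = 7 - 7 = 0)
q(N, h) = -N + N*h
(-131 + q(A(4, -5), O(-4)))² = (-131 + (-3*(-5) - 3*4)*(-1 + 0))² = (-131 + (15 - 12)*(-1))² = (-131 + 3*(-1))² = (-131 - 3)² = (-134)² = 17956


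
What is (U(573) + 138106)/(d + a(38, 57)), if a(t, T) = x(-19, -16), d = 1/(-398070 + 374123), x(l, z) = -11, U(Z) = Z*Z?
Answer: -11169718945/263418 ≈ -42403.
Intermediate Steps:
U(Z) = Z**2
d = -1/23947 (d = 1/(-23947) = -1/23947 ≈ -4.1759e-5)
a(t, T) = -11
(U(573) + 138106)/(d + a(38, 57)) = (573**2 + 138106)/(-1/23947 - 11) = (328329 + 138106)/(-263418/23947) = 466435*(-23947/263418) = -11169718945/263418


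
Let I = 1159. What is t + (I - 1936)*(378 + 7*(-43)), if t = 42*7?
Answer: -59535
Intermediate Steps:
t = 294
t + (I - 1936)*(378 + 7*(-43)) = 294 + (1159 - 1936)*(378 + 7*(-43)) = 294 - 777*(378 - 301) = 294 - 777*77 = 294 - 59829 = -59535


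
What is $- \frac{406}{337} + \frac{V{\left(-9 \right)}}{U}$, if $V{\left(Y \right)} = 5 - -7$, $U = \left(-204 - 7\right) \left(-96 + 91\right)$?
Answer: $- \frac{424286}{355535} \approx -1.1934$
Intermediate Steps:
$U = 1055$ ($U = \left(-211\right) \left(-5\right) = 1055$)
$V{\left(Y \right)} = 12$ ($V{\left(Y \right)} = 5 + 7 = 12$)
$- \frac{406}{337} + \frac{V{\left(-9 \right)}}{U} = - \frac{406}{337} + \frac{12}{1055} = - \frac{424286}{355535}$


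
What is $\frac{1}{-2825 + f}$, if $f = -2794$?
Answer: $- \frac{1}{5619} \approx -0.00017797$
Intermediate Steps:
$\frac{1}{-2825 + f} = \frac{1}{-2825 - 2794} = \frac{1}{-5619} = - \frac{1}{5619}$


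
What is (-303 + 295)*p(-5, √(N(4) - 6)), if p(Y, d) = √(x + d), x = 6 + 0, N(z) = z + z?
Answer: -8*√(6 + √2) ≈ -21.783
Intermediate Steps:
N(z) = 2*z
x = 6
p(Y, d) = √(6 + d)
(-303 + 295)*p(-5, √(N(4) - 6)) = (-303 + 295)*√(6 + √(2*4 - 6)) = -8*√(6 + √(8 - 6)) = -8*√(6 + √2)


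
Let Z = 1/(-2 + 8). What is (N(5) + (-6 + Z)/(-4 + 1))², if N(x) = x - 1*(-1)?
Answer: 20449/324 ≈ 63.114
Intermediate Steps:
Z = ⅙ (Z = 1/6 = ⅙ ≈ 0.16667)
N(x) = 1 + x (N(x) = x + 1 = 1 + x)
(N(5) + (-6 + Z)/(-4 + 1))² = ((1 + 5) + (-6 + ⅙)/(-4 + 1))² = (6 - 35/6/(-3))² = (6 - 35/6*(-⅓))² = (6 + 35/18)² = (143/18)² = 20449/324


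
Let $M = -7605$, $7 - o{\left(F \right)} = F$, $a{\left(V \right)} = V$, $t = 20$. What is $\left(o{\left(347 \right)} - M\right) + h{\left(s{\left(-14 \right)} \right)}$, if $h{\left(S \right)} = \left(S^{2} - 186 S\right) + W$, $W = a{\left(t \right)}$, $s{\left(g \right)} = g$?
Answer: $10085$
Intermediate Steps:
$W = 20$
$o{\left(F \right)} = 7 - F$
$h{\left(S \right)} = 20 + S^{2} - 186 S$ ($h{\left(S \right)} = \left(S^{2} - 186 S\right) + 20 = 20 + S^{2} - 186 S$)
$\left(o{\left(347 \right)} - M\right) + h{\left(s{\left(-14 \right)} \right)} = \left(\left(7 - 347\right) - -7605\right) + \left(20 + \left(-14\right)^{2} - -2604\right) = \left(\left(7 - 347\right) + 7605\right) + \left(20 + 196 + 2604\right) = \left(-340 + 7605\right) + 2820 = 7265 + 2820 = 10085$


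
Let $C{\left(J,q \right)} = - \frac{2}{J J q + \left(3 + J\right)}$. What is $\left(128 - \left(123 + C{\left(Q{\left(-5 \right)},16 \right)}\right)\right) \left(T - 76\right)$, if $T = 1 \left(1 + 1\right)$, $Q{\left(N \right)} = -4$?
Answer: $- \frac{94498}{255} \approx -370.58$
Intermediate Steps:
$C{\left(J,q \right)} = - \frac{2}{3 + J + q J^{2}}$ ($C{\left(J,q \right)} = - \frac{2}{J^{2} q + \left(3 + J\right)} = - \frac{2}{q J^{2} + \left(3 + J\right)} = - \frac{2}{3 + J + q J^{2}}$)
$T = 2$ ($T = 1 \cdot 2 = 2$)
$\left(128 - \left(123 + C{\left(Q{\left(-5 \right)},16 \right)}\right)\right) \left(T - 76\right) = \left(128 - \left(123 - \frac{2}{3 - 4 + 16 \left(-4\right)^{2}}\right)\right) \left(2 - 76\right) = \left(128 - \left(123 - \frac{2}{3 - 4 + 16 \cdot 16}\right)\right) \left(-74\right) = \left(128 - \left(123 - \frac{2}{3 - 4 + 256}\right)\right) \left(-74\right) = \left(128 - \left(123 - \frac{2}{255}\right)\right) \left(-74\right) = \left(128 - \frac{31363}{255}\right) \left(-74\right) = \frac{1277}{255} \left(-74\right) = - \frac{94498}{255}$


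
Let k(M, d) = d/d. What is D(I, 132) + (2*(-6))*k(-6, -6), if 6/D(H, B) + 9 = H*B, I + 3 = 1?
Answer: -1094/91 ≈ -12.022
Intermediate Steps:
I = -2 (I = -3 + 1 = -2)
k(M, d) = 1
D(H, B) = 6/(-9 + B*H) (D(H, B) = 6/(-9 + H*B) = 6/(-9 + B*H))
D(I, 132) + (2*(-6))*k(-6, -6) = 6/(-9 + 132*(-2)) + (2*(-6))*1 = 6/(-9 - 264) - 12*1 = 6/(-273) - 12 = 6*(-1/273) - 12 = -2/91 - 12 = -1094/91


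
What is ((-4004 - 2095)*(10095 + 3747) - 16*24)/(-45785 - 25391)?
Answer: 42211371/35588 ≈ 1186.1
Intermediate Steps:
((-4004 - 2095)*(10095 + 3747) - 16*24)/(-45785 - 25391) = (-6099*13842 - 384)/(-71176) = (-84422358 - 384)*(-1/71176) = -84422742*(-1/71176) = 42211371/35588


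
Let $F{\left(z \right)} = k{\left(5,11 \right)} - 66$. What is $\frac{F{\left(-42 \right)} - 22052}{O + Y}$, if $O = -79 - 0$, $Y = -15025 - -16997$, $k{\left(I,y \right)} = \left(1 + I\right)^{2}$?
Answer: $- \frac{22082}{1893} \approx -11.665$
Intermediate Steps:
$Y = 1972$ ($Y = -15025 + 16997 = 1972$)
$F{\left(z \right)} = -30$ ($F{\left(z \right)} = \left(1 + 5\right)^{2} - 66 = 6^{2} - 66 = 36 - 66 = -30$)
$O = -79$ ($O = -79 + 0 = -79$)
$\frac{F{\left(-42 \right)} - 22052}{O + Y} = \frac{-30 - 22052}{-79 + 1972} = - \frac{22082}{1893}$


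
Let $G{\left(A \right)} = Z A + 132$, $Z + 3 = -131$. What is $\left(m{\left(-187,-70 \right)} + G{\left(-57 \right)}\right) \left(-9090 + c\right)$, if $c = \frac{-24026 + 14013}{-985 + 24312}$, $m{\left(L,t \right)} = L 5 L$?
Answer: $- \frac{38723956878445}{23327} \approx -1.66 \cdot 10^{9}$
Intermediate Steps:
$Z = -134$ ($Z = -3 - 131 = -134$)
$m{\left(L,t \right)} = 5 L^{2}$ ($m{\left(L,t \right)} = 5 L L = 5 L^{2}$)
$c = - \frac{10013}{23327} \approx -0.42924$
$G{\left(A \right)} = 132 - 134 A$ ($G{\left(A \right)} = - 134 A + 132 = 132 - 134 A$)
$\left(m{\left(-187,-70 \right)} + G{\left(-57 \right)}\right) \left(-9090 + c\right) = \left(5 \left(-187\right)^{2} + \left(132 - -7638\right)\right) \left(-9090 - \frac{10013}{23327}\right) = \left(5 \cdot 34969 + \left(132 + 7638\right)\right) \left(- \frac{212052443}{23327}\right) = \left(174845 + 7770\right) \left(- \frac{212052443}{23327}\right) = 182615 \left(- \frac{212052443}{23327}\right) = - \frac{38723956878445}{23327}$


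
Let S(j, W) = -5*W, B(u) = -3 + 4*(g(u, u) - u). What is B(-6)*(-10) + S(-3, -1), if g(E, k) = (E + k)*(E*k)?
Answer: 17075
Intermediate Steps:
g(E, k) = E*k*(E + k)
B(u) = -3 - 4*u + 8*u**3 (B(u) = -3 + 4*(u*u*(u + u) - u) = -3 + 4*(u*u*(2*u) - u) = -3 + 4*(2*u**3 - u) = -3 + 4*(-u + 2*u**3) = -3 + (-4*u + 8*u**3) = -3 - 4*u + 8*u**3)
B(-6)*(-10) + S(-3, -1) = (-3 - 4*(-6) + 8*(-6)**3)*(-10) - 5*(-1) = (-3 + 24 + 8*(-216))*(-10) + 5 = (-3 + 24 - 1728)*(-10) + 5 = -1707*(-10) + 5 = 17070 + 5 = 17075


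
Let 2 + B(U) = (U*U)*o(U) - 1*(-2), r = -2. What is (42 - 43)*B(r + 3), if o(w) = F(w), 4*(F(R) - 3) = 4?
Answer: -4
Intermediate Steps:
F(R) = 4 (F(R) = 3 + (¼)*4 = 3 + 1 = 4)
o(w) = 4
B(U) = 4*U² (B(U) = -2 + ((U*U)*4 - 1*(-2)) = -2 + (U²*4 + 2) = -2 + (4*U² + 2) = -2 + (2 + 4*U²) = 4*U²)
(42 - 43)*B(r + 3) = (42 - 43)*(4*(-2 + 3)²) = -4*1² = -4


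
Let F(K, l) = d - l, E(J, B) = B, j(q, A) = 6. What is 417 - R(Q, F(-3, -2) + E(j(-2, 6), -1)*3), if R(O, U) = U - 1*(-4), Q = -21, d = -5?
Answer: 419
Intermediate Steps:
F(K, l) = -5 - l
R(O, U) = 4 + U (R(O, U) = U + 4 = 4 + U)
417 - R(Q, F(-3, -2) + E(j(-2, 6), -1)*3) = 417 - (4 + ((-5 - 1*(-2)) - 1*3)) = 417 - (4 + ((-5 + 2) - 3)) = 417 - (4 + (-3 - 3)) = 417 - (4 - 6) = 417 - 1*(-2) = 417 + 2 = 419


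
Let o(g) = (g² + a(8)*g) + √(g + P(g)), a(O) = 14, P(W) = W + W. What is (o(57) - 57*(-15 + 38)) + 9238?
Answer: 11974 + 3*√19 ≈ 11987.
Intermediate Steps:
P(W) = 2*W
o(g) = g² + 14*g + √3*√g (o(g) = (g² + 14*g) + √(g + 2*g) = (g² + 14*g) + √(3*g) = (g² + 14*g) + √3*√g = g² + 14*g + √3*√g)
(o(57) - 57*(-15 + 38)) + 9238 = ((57² + 14*57 + √3*√57) - 57*(-15 + 38)) + 9238 = ((3249 + 798 + 3*√19) - 57*23) + 9238 = ((4047 + 3*√19) - 1311) + 9238 = (2736 + 3*√19) + 9238 = 11974 + 3*√19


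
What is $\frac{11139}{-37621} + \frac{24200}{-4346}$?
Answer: $- \frac{479419147}{81750433} \approx -5.8644$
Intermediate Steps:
$\frac{11139}{-37621} + \frac{24200}{-4346} = 11139 \left(- \frac{1}{37621}\right) + 24200 \left(- \frac{1}{4346}\right) = - \frac{11139}{37621} - \frac{12100}{2173} = - \frac{479419147}{81750433}$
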